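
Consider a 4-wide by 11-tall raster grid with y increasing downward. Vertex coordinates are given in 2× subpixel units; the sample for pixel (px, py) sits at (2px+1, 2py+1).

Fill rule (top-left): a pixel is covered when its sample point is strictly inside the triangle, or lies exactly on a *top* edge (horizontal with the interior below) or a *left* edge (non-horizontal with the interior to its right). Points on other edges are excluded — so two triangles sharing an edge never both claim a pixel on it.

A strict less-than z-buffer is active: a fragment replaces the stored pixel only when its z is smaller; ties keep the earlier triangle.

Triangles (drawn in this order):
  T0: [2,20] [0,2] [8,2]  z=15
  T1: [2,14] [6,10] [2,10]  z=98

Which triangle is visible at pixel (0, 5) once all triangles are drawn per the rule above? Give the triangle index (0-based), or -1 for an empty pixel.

T0:
  2·area = 144
  edge (2, 20)→(0, 2): d=(-2,-18) top-left  bias=+0
  edge (0, 2)→(8, 2): d=(8,0) top-left  bias=+0
  edge (8, 2)→(2, 20): d=(-6,18) right/bottom  bias=-1
    (0,1)@(1, 3): e=[16,8,120] → #
    (1,1)@(3, 3): e=[52,8,84] → #
    (2,1)@(5, 3): e=[88,8,48] → #
    (3,1)@(7, 3): e=[124,8,12] → #
    (0,2)@(1, 5): e=[12,24,108] → #
    (3,2)@(7, 5): e=[120,24,0] → ·  [on edge]
    (0,3)@(1, 7): e=[8,40,96] → #
    (3,3)@(7, 7): e=[116,40,-12] → ·
    (0,4)@(1, 9): e=[4,56,84] → #
    (3,4)@(7, 9): e=[112,56,-24] → ·
    (0,5)@(1, 11): e=[0,72,72] → #  [on edge]
    (2,5)@(5, 11): e=[72,72,0] → ·  [on edge]
    (1,8)@(3, 17): e=[24,120,0] → ·  [on edge]
  covered (17 px):
    · · · ·
    # # # #
    # # # ·
    # # # ·
    # # # ·
    # # · ·
    · # · ·
    · # · ·
    · · · ·
    · · · ·
    · · · ·
T1:
  2·area = 16  (B↔C swapped to make it positive)
  edge (2, 14)→(2, 10): d=(0,-4) top-left  bias=+0
  edge (2, 10)→(6, 10): d=(4,0) top-left  bias=+0
  edge (6, 10)→(2, 14): d=(-4,4) right/bottom  bias=-1
    (3,4)@(7, 9): e=[20,-4,0] → ·  [on edge]
    (1,5)@(3, 11): e=[4,4,8] → #
    (2,5)@(5, 11): e=[12,4,0] → ·  [on edge]
    (1,6)@(3, 13): e=[4,12,0] → ·  [on edge]
    (0,7)@(1, 15): e=[-4,20,0] → ·  [on edge]
  covered (1 px):
    · · · ·
    · · · ·
    · · · ·
    · · · ·
    · · · ·
    · # · ·
    · · · ·
    · · · ·
    · · · ·
    · · · ·
    · · · ·

Z-buffer (winner per pixel, '.' = empty):
  . . . .
  0 0 0 0
  0 0 0 .
  0 0 0 .
  0 0 0 .
  0 0 . .
  . 0 . .
  . 0 . .
  . . . .
  . . . .
  . . . .

Answer: 0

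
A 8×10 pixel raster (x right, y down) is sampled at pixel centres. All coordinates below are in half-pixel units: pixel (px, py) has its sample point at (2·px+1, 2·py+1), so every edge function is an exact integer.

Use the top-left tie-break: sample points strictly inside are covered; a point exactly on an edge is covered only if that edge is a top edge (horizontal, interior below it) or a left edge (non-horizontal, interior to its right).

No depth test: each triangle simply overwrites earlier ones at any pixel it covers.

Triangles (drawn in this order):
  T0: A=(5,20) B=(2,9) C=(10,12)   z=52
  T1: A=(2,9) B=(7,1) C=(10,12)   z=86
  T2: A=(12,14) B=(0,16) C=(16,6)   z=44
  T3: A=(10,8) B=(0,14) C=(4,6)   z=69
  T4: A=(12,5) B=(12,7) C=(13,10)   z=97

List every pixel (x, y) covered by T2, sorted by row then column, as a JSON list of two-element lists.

T0:
  2·area = 79
  edge (5, 20)→(2, 9): d=(-3,-11) top-left  bias=+0
  edge (2, 9)→(10, 12): d=(8,3) right/bottom  bias=-1
  edge (10, 12)→(5, 20): d=(-5,8) right/bottom  bias=-1
    (1,5)@(3, 11): e=[5,13,61] → X
    (2,5)@(5, 11): e=[27,7,45] → X
    (3,5)@(7, 11): e=[49,1,29] → X
    (4,5)@(9, 11): e=[71,-5,13] → .
    (1,6)@(3, 13): e=[-1,29,51] → .
    (2,6)@(5, 13): e=[21,23,35] → X
    (4,6)@(9, 13): e=[65,11,3] → X
    (5,6)@(11, 13): e=[87,5,-13] → .
    (2,7)@(5, 15): e=[15,39,25] → X
    (4,7)@(9, 15): e=[59,27,-7] → .
    (2,8)@(5, 17): e=[9,55,15] → X
    (3,8)@(7, 17): e=[31,49,-1] → .
  covered (10 px):
    . . . . . . . .
    . . . . . . . .
    . . . . . . . .
    . . . . . . . .
    . . . . . . . .
    . X X X . . . .
    . . X X X . . .
    . . X X . . . .
    . . X . . . . .
    . . X . . . . .
T1:
  2·area = 79
  edge (2, 9)→(7, 1): d=(5,-8) top-left  bias=+0
  edge (7, 1)→(10, 12): d=(3,11) right/bottom  bias=-1
  edge (10, 12)→(2, 9): d=(-8,-3) top-left  bias=+0
    (3,0)@(7, 1): e=[0,0,79] → .  [on edge]
    (3,1)@(7, 3): e=[10,6,63] → X
    (4,1)@(9, 3): e=[26,-16,69] → .
    (2,2)@(5, 5): e=[4,34,41] → X
    (4,2)@(9, 5): e=[36,-10,53] → .
    (2,3)@(5, 7): e=[14,40,25] → X
    (4,3)@(9, 7): e=[46,-4,37] → .
    (1,4)@(3, 9): e=[8,68,3] → X
    (4,4)@(9, 9): e=[56,2,21] → X
    (5,4)@(11, 9): e=[72,-20,27] → .
    (1,5)@(3, 11): e=[18,74,-13] → .
    (2,5)@(5, 11): e=[34,52,-7] → .
  covered (10 px):
    . . . . . . . .
    . . . X . . . .
    . . X X . . . .
    . . X X . . . .
    . X X X X . . .
    . . . . X . . .
    . . . . . . . .
    . . . . . . . .
    . . . . . . . .
    . . . . . . . .
T2:
  2·area = 88
  edge (12, 14)→(0, 16): d=(-12,2) right/bottom  bias=-1
  edge (0, 16)→(16, 6): d=(16,-10) top-left  bias=+0
  edge (16, 6)→(12, 14): d=(-4,8) right/bottom  bias=-1
    (7,3)@(15, 7): e=[78,6,4] → X
    (6,4)@(13, 9): e=[58,18,12] → X
    (7,4)@(15, 9): e=[54,38,-4] → .
    (4,5)@(9, 11): e=[42,10,36] → X
    (5,5)@(11, 11): e=[38,30,20] → X
    (7,5)@(15, 11): e=[30,70,-12] → .
    (2,6)@(5, 13): e=[26,2,60] → X
    (3,6)@(7, 13): e=[22,22,44] → X
    (6,6)@(13, 13): e=[10,82,-4] → .
    (1,7)@(3, 15): e=[6,14,68] → X
    (3,7)@(7, 15): e=[-2,54,36] → .
    (4,7)@(9, 15): e=[-6,74,20] → .
  covered (11 px):
    . . . . . . . .
    . . . . . . . .
    . . . . . . . .
    . . . . . . . X
    . . . . . . X .
    . . . . X X X .
    . . X X X X . .
    . X X . . . . .
    . . . . . . . .
    . . . . . . . .
T3:
  2·area = 56
  edge (10, 8)→(0, 14): d=(-10,6) right/bottom  bias=-1
  edge (0, 14)→(4, 6): d=(4,-8) top-left  bias=+0
  edge (4, 6)→(10, 8): d=(6,2) right/bottom  bias=-1
    (0,2)@(1, 5): e=[84,-28,0] → .  [on edge]
    (7,2)@(15, 5): e=[0,84,-28] → .  [on edge]
    (2,3)@(5, 7): e=[40,12,4] → X
    (3,3)@(7, 7): e=[28,28,0] → .  [on edge]
    (1,4)@(3, 9): e=[32,4,20] → X
    (3,4)@(7, 9): e=[8,36,12] → X
    (4,4)@(9, 9): e=[-4,52,8] → .
    (6,4)@(13, 9): e=[-28,84,0] → .  [on edge]
    (1,5)@(3, 11): e=[12,12,32] → X
    (2,5)@(5, 11): e=[0,28,28] → .  [on edge]
    (3,5)@(7, 11): e=[-12,44,24] → .
    (0,6)@(1, 13): e=[4,4,48] → X
  covered (6 px):
    . . . . . . . .
    . . . . . . . .
    . . . . . . . .
    . . X . . . . .
    . X X X . . . .
    . X . . . . . .
    X . . . . . . .
    . . . . . . . .
    . . . . . . . .
    . . . . . . . .
T4:
  2·area = 2  (B↔C swapped to make it positive)
  edge (12, 5)→(13, 10): d=(1,5) right/bottom  bias=-1
  edge (13, 10)→(12, 7): d=(-1,-3) top-left  bias=+0
  edge (12, 7)→(12, 5): d=(0,-2) top-left  bias=+0
  covered (0 px):
    . . . . . . . .
    . . . . . . . .
    . . . . . . . .
    . . . . . . . .
    . . . . . . . .
    . . . . . . . .
    . . . . . . . .
    . . . . . . . .
    . . . . . . . .
    . . . . . . . .

Final: [[7,3],[6,4],[4,5],[5,5],[6,5],[2,6],[3,6],[4,6],[5,6],[1,7],[2,7]]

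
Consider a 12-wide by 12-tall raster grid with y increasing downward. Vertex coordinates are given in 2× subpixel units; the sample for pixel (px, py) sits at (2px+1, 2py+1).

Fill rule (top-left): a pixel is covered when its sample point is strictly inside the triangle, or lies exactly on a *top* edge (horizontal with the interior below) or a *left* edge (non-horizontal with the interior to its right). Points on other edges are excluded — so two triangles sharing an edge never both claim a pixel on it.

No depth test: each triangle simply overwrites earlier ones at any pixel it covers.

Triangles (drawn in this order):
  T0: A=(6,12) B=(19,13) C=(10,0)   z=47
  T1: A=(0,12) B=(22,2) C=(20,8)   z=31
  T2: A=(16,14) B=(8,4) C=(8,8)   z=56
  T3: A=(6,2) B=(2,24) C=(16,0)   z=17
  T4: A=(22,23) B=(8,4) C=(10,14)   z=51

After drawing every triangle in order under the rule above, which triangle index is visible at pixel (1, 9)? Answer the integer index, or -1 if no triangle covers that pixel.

T0:
  2·area = 160  (B↔C swapped to make it positive)
  edge (6, 12)→(10, 0): d=(4,-12) top-left  bias=+0
  edge (10, 0)→(19, 13): d=(9,13) right/bottom  bias=-1
  edge (19, 13)→(6, 12): d=(-13,-1) top-left  bias=+0
    (4,1)@(9, 3): e=[0,40,120] → #  [on edge]
    (5,1)@(11, 3): e=[24,14,122] → #
    (6,1)@(13, 3): e=[48,-12,124] → ·
    (4,2)@(9, 5): e=[8,58,94] → #
    (6,2)@(13, 5): e=[56,6,98] → #
    (7,2)@(15, 5): e=[80,-20,100] → ·
    (4,3)@(9, 7): e=[16,76,68] → #
    (7,3)@(15, 7): e=[88,-2,74] → ·
    (3,4)@(7, 9): e=[0,120,40] → #  [on edge]
    (7,4)@(15, 9): e=[96,16,48] → #
    (8,4)@(17, 9): e=[120,-10,50] → ·
    (3,5)@(7, 11): e=[8,138,14] → #
    (9,6)@(19, 13): e=[160,0,0] → ·  [on edge]
    (2,7)@(5, 15): e=[0,200,-40] → ·  [on edge]
    (1,10)@(3, 21): e=[0,280,-120] → ·  [on edge]
  covered (19 px):
    · · · · · · · · · · · ·
    · · · · # # · · · · · ·
    · · · · # # # · · · · ·
    · · · · # # # · · · · ·
    · · · # # # # # · · · ·
    · · · # # # # # # · · ·
    · · · · · · · · · · · ·
    · · · · · · · · · · · ·
    · · · · · · · · · · · ·
    · · · · · · · · · · · ·
    · · · · · · · · · · · ·
    · · · · · · · · · · · ·
T1:
  2·area = 112
  edge (0, 12)→(22, 2): d=(22,-10) top-left  bias=+0
  edge (22, 2)→(20, 8): d=(-2,6) right/bottom  bias=-1
  edge (20, 8)→(0, 12): d=(-20,4) right/bottom  bias=-1
    (10,1)@(21, 3): e=[12,4,96] → #
    (11,1)@(23, 3): e=[32,-8,88] → ·
    (8,2)@(17, 5): e=[16,24,72] → #
    (9,2)@(19, 5): e=[36,12,64] → #
    (10,2)@(21, 5): e=[56,0,56] → ·  [on edge]
    (5,3)@(11, 7): e=[0,56,56] → #  [on edge]
    (6,3)@(13, 7): e=[20,44,48] → #
    (7,3)@(15, 7): e=[40,32,40] → #
    (10,3)@(21, 7): e=[100,-4,16] → ·
    (3,4)@(7, 9): e=[4,76,32] → #
    (4,4)@(9, 9): e=[24,64,24] → #
    (7,4)@(15, 9): e=[84,28,0] → ·  [on edge]
    (2,5)@(5, 11): e=[28,84,0] → ·  [on edge]
    (9,5)@(19, 11): e=[168,0,-56] → ·  [on edge]
    (8,8)@(17, 17): e=[280,0,-168] → ·  [on edge]
    (7,11)@(15, 23): e=[392,0,-280] → ·  [on edge]
  covered (13 px):
    · · · · · · · · · · · ·
    · · · · · · · · · · # ·
    · · · · · · · · # # · ·
    · · · · · # # # # # · ·
    · · · # # # # · · · · ·
    · # · · · · · · · · · ·
    · · · · · · · · · · · ·
    · · · · · · · · · · · ·
    · · · · · · · · · · · ·
    · · · · · · · · · · · ·
    · · · · · · · · · · · ·
    · · · · · · · · · · · ·
T2:
  2·area = 32  (B↔C swapped to make it positive)
  edge (16, 14)→(8, 8): d=(-8,-6) top-left  bias=+0
  edge (8, 8)→(8, 4): d=(0,-4) top-left  bias=+0
  edge (8, 4)→(16, 14): d=(8,10) right/bottom  bias=-1
    (4,3)@(9, 7): e=[14,4,14] → #
    (5,3)@(11, 7): e=[26,12,-6] → ·
    (4,4)@(9, 9): e=[-2,4,30] → ·
    (5,4)@(11, 9): e=[10,12,10] → #
    (6,4)@(13, 9): e=[22,20,-10] → ·
    (5,5)@(11, 11): e=[-6,12,26] → ·
    (6,5)@(13, 11): e=[6,20,6] → #
    (7,5)@(15, 11): e=[18,28,-14] → ·
    (6,6)@(13, 13): e=[-10,20,22] → ·
    (7,6)@(15, 13): e=[2,28,2] → #
    (8,6)@(17, 13): e=[14,36,-18] → ·
    (7,7)@(15, 15): e=[-14,28,18] → ·
  covered (4 px):
    · · · · · · · · · · · ·
    · · · · · · · · · · · ·
    · · · · · · · · · · · ·
    · · · · # · · · · · · ·
    · · · · · # · · · · · ·
    · · · · · · # · · · · ·
    · · · · · · · # · · · ·
    · · · · · · · · · · · ·
    · · · · · · · · · · · ·
    · · · · · · · · · · · ·
    · · · · · · · · · · · ·
    · · · · · · · · · · · ·
T3:
  2·area = 212  (B↔C swapped to make it positive)
  edge (6, 2)→(16, 0): d=(10,-2) top-left  bias=+0
  edge (16, 0)→(2, 24): d=(-14,24) right/bottom  bias=-1
  edge (2, 24)→(6, 2): d=(4,-22) top-left  bias=+0
    (5,0)@(11, 1): e=[0,106,106] → #  [on edge]
    (6,0)@(13, 1): e=[4,58,150] → #
    (7,0)@(15, 1): e=[8,10,194] → #
    (8,0)@(17, 1): e=[12,-38,238] → ·
    (0,1)@(1, 3): e=[0,318,-106] → ·  [on edge]
    (3,1)@(7, 3): e=[12,174,26] → #
    (4,1)@(9, 3): e=[16,126,70] → #
    (7,1)@(15, 3): e=[28,-18,202] → ·
    (3,2)@(7, 5): e=[32,146,34] → #
    (7,2)@(15, 5): e=[48,-46,210] → ·
    (3,3)@(7, 7): e=[52,118,42] → #
    (6,3)@(13, 7): e=[64,-26,174] → ·
  covered (27 px):
    · · · · · # # # · · · ·
    · · · # # # # · · · · ·
    · · · # # # # · · · · ·
    · · · # # # · · · · · ·
    · · # # # · · · · · · ·
    · · # # # · · · · · · ·
    · · # # · · · · · · · ·
    · · # # · · · · · · · ·
    · · # · · · · · · · · ·
    · # · · · · · · · · · ·
    · # · · · · · · · · · ·
    · · · · · · · · · · · ·
T4:
  2·area = 102  (B↔C swapped to make it positive)
  edge (22, 23)→(10, 14): d=(-12,-9) top-left  bias=+0
  edge (10, 14)→(8, 4): d=(-2,-10) top-left  bias=+0
  edge (8, 4)→(22, 23): d=(14,19) right/bottom  bias=-1
    (4,3)@(9, 7): e=[75,4,23] → #
    (5,3)@(11, 7): e=[93,24,-15] → ·
    (4,4)@(9, 9): e=[51,0,51] → #  [on edge]
    (5,4)@(11, 9): e=[69,20,13] → #
    (6,4)@(13, 9): e=[87,40,-25] → ·
    (4,5)@(9, 11): e=[27,-4,79] → ·
    (5,5)@(11, 11): e=[45,16,41] → #
    (6,5)@(13, 11): e=[63,36,3] → #
    (7,5)@(15, 11): e=[81,56,-35] → ·
    (5,6)@(11, 13): e=[21,12,69] → #
    (7,6)@(15, 13): e=[57,52,-7] → ·
    (5,7)@(11, 15): e=[-3,8,97] → ·
    (5,9)@(11, 19): e=[-51,0,153] → ·  [on edge]
  covered (13 px):
    · · · · · · · · · · · ·
    · · · · · · · · · · · ·
    · · · · · · · · · · · ·
    · · · · # · · · · · · ·
    · · · · # # · · · · · ·
    · · · · · # # · · · · ·
    · · · · · # # · · · · ·
    · · · · · · # # · · · ·
    · · · · · · · # # · · ·
    · · · · · · · · # # · ·
    · · · · · · · · · · · ·
    · · · · · · · · · · · ·

Z-buffer (winner per pixel, '.' = empty):
  . . . . . 3 3 3 . . . .
  . . . 3 3 3 3 . . . 1 .
  . . . 3 3 3 3 . 1 1 . .
  . . . 3 4 3 1 1 1 1 . .
  . . 3 3 4 4 1 0 . . . .
  . 1 3 3 3 4 4 0 0 . . .
  . . 3 3 . 4 4 2 . . . .
  . . 3 3 . . 4 4 . . . .
  . . 3 . . . . 4 4 . . .
  . 3 . . . . . . 4 4 . .
  . 3 . . . . . . . . . .
  . . . . . . . . . . . .

Result: 3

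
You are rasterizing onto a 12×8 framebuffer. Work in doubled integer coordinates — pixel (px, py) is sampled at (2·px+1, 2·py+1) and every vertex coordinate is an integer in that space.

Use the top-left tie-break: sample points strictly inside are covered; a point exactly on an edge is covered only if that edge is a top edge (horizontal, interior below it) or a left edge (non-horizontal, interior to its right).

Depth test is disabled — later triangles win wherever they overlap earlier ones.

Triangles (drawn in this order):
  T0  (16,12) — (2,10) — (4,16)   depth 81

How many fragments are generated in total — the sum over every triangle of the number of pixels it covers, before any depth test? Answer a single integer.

T0:
  2·area = 80  (B↔C swapped to make it positive)
  edge (16, 12)→(4, 16): d=(-12,4) right/bottom  bias=-1
  edge (4, 16)→(2, 10): d=(-2,-6) top-left  bias=+0
  edge (2, 10)→(16, 12): d=(14,2) right/bottom  bias=-1
    (0,3)@(1, 7): e=[120,0,-40] → .  [on edge]
    (1,5)@(3, 11): e=[64,4,12] → X
    (2,5)@(5, 11): e=[56,16,8] → X
    (3,5)@(7, 11): e=[48,28,4] → X
    (4,5)@(9, 11): e=[40,40,0] → .  [on edge]
    (9,5)@(19, 11): e=[0,100,-20] → .  [on edge]
    (1,6)@(3, 13): e=[40,0,40] → X  [on edge]
    (4,6)@(9, 13): e=[16,36,28] → X
    (5,6)@(11, 13): e=[8,48,24] → X
    (6,6)@(13, 13): e=[0,60,20] → .  [on edge]
    (11,6)@(23, 13): e=[-40,120,0] → .  [on edge]
    (1,7)@(3, 15): e=[16,-4,68] → .
    (3,7)@(7, 15): e=[0,20,60] → .  [on edge]
  covered (9 px):
    . . . . . . . . . . . .
    . . . . . . . . . . . .
    . . . . . . . . . . . .
    . . . . . . . . . . . .
    . . . . . . . . . . . .
    . X X X . . . . . . . .
    . X X X X X . . . . . .
    . . X . . . . . . . . .

Result: 9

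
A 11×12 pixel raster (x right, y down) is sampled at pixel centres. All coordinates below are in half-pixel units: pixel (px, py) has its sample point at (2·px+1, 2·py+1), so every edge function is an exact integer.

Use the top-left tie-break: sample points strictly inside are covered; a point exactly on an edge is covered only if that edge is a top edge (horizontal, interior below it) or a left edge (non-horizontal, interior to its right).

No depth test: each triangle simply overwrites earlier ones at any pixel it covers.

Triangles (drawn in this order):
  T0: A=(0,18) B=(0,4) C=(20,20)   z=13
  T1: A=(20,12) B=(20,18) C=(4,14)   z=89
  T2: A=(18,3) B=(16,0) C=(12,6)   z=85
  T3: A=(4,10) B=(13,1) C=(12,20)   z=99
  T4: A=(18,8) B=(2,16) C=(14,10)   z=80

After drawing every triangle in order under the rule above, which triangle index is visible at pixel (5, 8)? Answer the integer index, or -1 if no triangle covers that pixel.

T0:
  2·area = 280
  edge (0, 18)→(0, 4): d=(0,-14) top-left  bias=+0
  edge (0, 4)→(20, 20): d=(20,16) right/bottom  bias=-1
  edge (20, 20)→(0, 18): d=(-20,-2) top-left  bias=+0
    (0,2)@(1, 5): e=[14,4,262] → X
    (1,2)@(3, 5): e=[42,-28,266] → .
    (0,3)@(1, 7): e=[14,44,222] → X
    (1,3)@(3, 7): e=[42,12,226] → X
    (2,3)@(5, 7): e=[70,-20,230] → .
    (0,4)@(1, 9): e=[14,84,182] → X
    (2,4)@(5, 9): e=[70,20,190] → X
    (3,4)@(7, 9): e=[98,-12,194] → .
    (0,5)@(1, 11): e=[14,124,142] → X
    (3,5)@(7, 11): e=[98,28,154] → X
    (4,5)@(9, 11): e=[126,-4,158] → .
    (0,6)@(1, 13): e=[14,164,102] → X
  covered (35 px):
    . . . . . . . . . . .
    . . . . . . . . . . .
    X . . . . . . . . . .
    X X . . . . . . . . .
    X X X . . . . . . . .
    X X X X . . . . . . .
    X X X X X X . . . . .
    X X X X X X X . . . .
    X X X X X X X X . . .
    . . . . . X X X X . .
    . . . . . . . . . . .
    . . . . . . . . . . .
T1:
  2·area = 96
  edge (20, 12)→(20, 18): d=(0,6) right/bottom  bias=-1
  edge (20, 18)→(4, 14): d=(-16,-4) top-left  bias=+0
  edge (4, 14)→(20, 12): d=(16,-2) top-left  bias=+0
    (6,6)@(13, 13): e=[42,52,2] → X
    (7,6)@(15, 13): e=[30,60,6] → X
    (8,6)@(17, 13): e=[18,68,10] → X
    (9,6)@(19, 13): e=[6,76,14] → X
    (10,6)@(21, 13): e=[-6,84,18] → .
    (4,7)@(9, 15): e=[66,4,26] → X
    (5,7)@(11, 15): e=[54,12,30] → X
    (10,7)@(21, 15): e=[-6,52,50] → .
    (4,8)@(9, 17): e=[66,-28,58] → .
    (5,8)@(11, 17): e=[54,-20,62] → .
    (6,8)@(13, 17): e=[42,-12,66] → .
    (7,8)@(15, 17): e=[30,-4,70] → .
  covered (12 px):
    . . . . . . . . . . .
    . . . . . . . . . . .
    . . . . . . . . . . .
    . . . . . . . . . . .
    . . . . . . . . . . .
    . . . . . . . . . . .
    . . . . . . X X X X .
    . . . . X X X X X X .
    . . . . . . . . X X .
    . . . . . . . . . . .
    . . . . . . . . . . .
    . . . . . . . . . . .
T2:
  2·area = 24  (B↔C swapped to make it positive)
  edge (18, 3)→(12, 6): d=(-6,3) right/bottom  bias=-1
  edge (12, 6)→(16, 0): d=(4,-6) top-left  bias=+0
  edge (16, 0)→(18, 3): d=(2,3) right/bottom  bias=-1
    (7,1)@(15, 3): e=[9,6,9] → X
    (8,1)@(17, 3): e=[3,18,3] → X
    (9,1)@(19, 3): e=[-3,30,-3] → .
    (6,2)@(13, 5): e=[3,2,19] → X
    (7,2)@(15, 5): e=[-3,14,13] → .
    (8,2)@(17, 5): e=[-9,26,7] → .
    (6,3)@(13, 7): e=[-9,10,23] → .
  covered (3 px):
    . . . . . . . . . . .
    . . . . . . . X X . .
    . . . . . . X . . . .
    . . . . . . . . . . .
    . . . . . . . . . . .
    . . . . . . . . . . .
    . . . . . . . . . . .
    . . . . . . . . . . .
    . . . . . . . . . . .
    . . . . . . . . . . .
    . . . . . . . . . . .
    . . . . . . . . . . .
T3:
  2·area = 162
  edge (4, 10)→(13, 1): d=(9,-9) top-left  bias=+0
  edge (13, 1)→(12, 20): d=(-1,19) right/bottom  bias=-1
  edge (12, 20)→(4, 10): d=(-8,-10) top-left  bias=+0
    (6,0)@(13, 1): e=[0,0,162] → .  [on edge]
    (5,1)@(11, 3): e=[0,36,126] → X  [on edge]
    (6,1)@(13, 3): e=[18,-2,146] → .
    (4,2)@(9, 5): e=[0,72,90] → X  [on edge]
    (6,2)@(13, 5): e=[36,-4,130] → .
    (3,3)@(7, 7): e=[0,108,54] → X  [on edge]
    (6,3)@(13, 7): e=[54,-6,114] → .
    (2,4)@(5, 9): e=[0,144,18] → X  [on edge]
    (6,4)@(13, 9): e=[72,-8,98] → .
    (1,5)@(3, 11): e=[0,180,-18] → .  [on edge]
    (2,5)@(5, 11): e=[18,142,2] → X
    (6,5)@(13, 11): e=[90,-10,82] → .
    (0,6)@(1, 13): e=[0,216,-54] → .  [on edge]
  covered (20 px):
    . . . . . . . . . . .
    . . . . . X . . . . .
    . . . . X X . . . . .
    . . . X X X . . . . .
    . . X X X X . . . . .
    . . X X X X . . . . .
    . . . X X X . . . . .
    . . . . X X . . . . .
    . . . . . X . . . . .
    . . . . . . . . . . .
    . . . . . . . . . . .
    . . . . . . . . . . .
T4:
  degenerate (2·area = 0) — covers nothing

Z-buffer (winner per pixel, '.' = empty):
  . . . . . . . . . . .
  . . . . . 3 . 2 2 . .
  0 . . . 3 3 2 . . . .
  0 0 . 3 3 3 . . . . .
  0 0 3 3 3 3 . . . . .
  0 0 3 3 3 3 . . . . .
  0 0 0 3 3 3 1 1 1 1 .
  0 0 0 0 3 3 1 1 1 1 .
  0 0 0 0 0 3 0 0 1 1 .
  . . . . . 0 0 0 0 . .
  . . . . . . . . . . .
  . . . . . . . . . . .

Answer: 3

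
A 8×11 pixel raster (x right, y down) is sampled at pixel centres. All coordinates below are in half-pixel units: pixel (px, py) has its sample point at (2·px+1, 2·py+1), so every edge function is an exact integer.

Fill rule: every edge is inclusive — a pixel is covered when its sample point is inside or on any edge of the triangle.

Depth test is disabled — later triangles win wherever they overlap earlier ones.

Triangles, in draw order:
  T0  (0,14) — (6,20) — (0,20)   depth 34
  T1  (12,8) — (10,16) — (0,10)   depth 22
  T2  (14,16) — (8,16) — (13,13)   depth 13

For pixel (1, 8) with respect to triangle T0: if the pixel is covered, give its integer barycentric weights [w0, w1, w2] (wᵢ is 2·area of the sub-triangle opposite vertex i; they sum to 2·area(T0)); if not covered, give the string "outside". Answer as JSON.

T0:
  2·area = 36
  edge (0, 14)→(6, 20): d=(6,6) inclusive
  edge (6, 20)→(0, 20): d=(-6,0) inclusive
  edge (0, 20)→(0, 14): d=(0,-6) inclusive
    (0,7)@(1, 15): e=[0,30,6] → X  [on edge]
    (1,7)@(3, 15): e=[-12,30,18] → .
    (0,8)@(1, 17): e=[12,18,6] → X
    (1,8)@(3, 17): e=[0,18,18] → X  [on edge]
    (2,8)@(5, 17): e=[-12,18,30] → .
    (0,9)@(1, 19): e=[24,6,6] → X
    (2,9)@(5, 19): e=[0,6,30] → X  [on edge]
    (3,9)@(7, 19): e=[-12,6,42] → .
    (0,10)@(1, 21): e=[36,-6,6] → .
    (1,10)@(3, 21): e=[24,-6,18] → .
    (2,10)@(5, 21): e=[12,-6,30] → .
    (3,10)@(7, 21): e=[0,-6,42] → .  [on edge]
  covered (6 px):
    . . . . . . . .
    . . . . . . . .
    . . . . . . . .
    . . . . . . . .
    . . . . . . . .
    . . . . . . . .
    . . . . . . . .
    X . . . . . . .
    X X . . . . . .
    X X X . . . . .
    . . . . . . . .
T1:
  2·area = 92
  edge (12, 8)→(10, 16): d=(-2,8) inclusive
  edge (10, 16)→(0, 10): d=(-10,-6) inclusive
  edge (0, 10)→(12, 8): d=(12,-2) inclusive
    (3,4)@(7, 9): e=[38,52,2] → X
    (4,4)@(9, 9): e=[22,64,6] → X
    (5,4)@(11, 9): e=[6,76,10] → X
    (6,4)@(13, 9): e=[-10,88,14] → .
    (1,5)@(3, 11): e=[66,8,18] → X
    (2,5)@(5, 11): e=[50,20,22] → X
    (6,5)@(13, 11): e=[-14,68,38] → .
    (1,6)@(3, 13): e=[62,-12,42] → .
    (2,6)@(5, 13): e=[46,0,46] → X  [on edge]
    (5,6)@(11, 13): e=[-2,36,58] → .
    (2,7)@(5, 15): e=[42,-20,70] → .
    (3,7)@(7, 15): e=[26,-8,74] → .
    (7,9)@(15, 19): e=[-46,0,138] → .  [on edge]
  covered (12 px):
    . . . . . . . .
    . . . . . . . .
    . . . . . . . .
    . . . . . . . .
    . . . X X X . .
    . X X X X X . .
    . . X X X . . .
    . . . . X . . .
    . . . . . . . .
    . . . . . . . .
    . . . . . . . .
T2:
  2·area = 18
  edge (14, 16)→(8, 16): d=(-6,0) inclusive
  edge (8, 16)→(13, 13): d=(5,-3) inclusive
  edge (13, 13)→(14, 16): d=(1,3) inclusive
    (4,0)@(9, 1): e=[90,-72,0] → .  [on edge]
    (5,3)@(11, 7): e=[54,-36,0] → .  [on edge]
    (6,6)@(13, 13): e=[18,0,0] → X  [on edge]
    (7,6)@(15, 13): e=[18,6,-6] → .
    (5,7)@(11, 15): e=[6,4,8] → X
    (7,7)@(15, 15): e=[6,16,-4] → .
    (5,8)@(11, 17): e=[-6,14,10] → .
    (6,8)@(13, 17): e=[-6,20,4] → .
    (1,9)@(3, 19): e=[-18,0,36] → .  [on edge]
    (7,9)@(15, 19): e=[-18,36,0] → .  [on edge]
  covered (3 px):
    . . . . . . . .
    . . . . . . . .
    . . . . . . . .
    . . . . . . . .
    . . . . . . . .
    . . . . . . . .
    . . . . . . X .
    . . . . . X X .
    . . . . . . . .
    . . . . . . . .
    . . . . . . . .

Final: [18,18,0]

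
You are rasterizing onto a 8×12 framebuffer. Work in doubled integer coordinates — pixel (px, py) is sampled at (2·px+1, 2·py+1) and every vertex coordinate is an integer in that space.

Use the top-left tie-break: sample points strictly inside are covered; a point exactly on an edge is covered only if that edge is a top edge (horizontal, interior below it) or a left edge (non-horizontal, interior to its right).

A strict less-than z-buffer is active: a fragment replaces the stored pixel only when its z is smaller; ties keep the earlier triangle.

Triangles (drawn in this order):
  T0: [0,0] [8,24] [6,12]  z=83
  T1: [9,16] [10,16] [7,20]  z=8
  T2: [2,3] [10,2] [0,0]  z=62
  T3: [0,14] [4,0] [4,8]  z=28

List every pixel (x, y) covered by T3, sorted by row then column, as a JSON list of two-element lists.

T0:
  2·area = 48  (B↔C swapped to make it positive)
  edge (0, 0)→(6, 12): d=(6,12) right/bottom  bias=-1
  edge (6, 12)→(8, 24): d=(2,12) right/bottom  bias=-1
  edge (8, 24)→(0, 0): d=(-8,-24) top-left  bias=+0
    (0,1)@(1, 3): e=[6,42,0] → X  [on edge]
    (1,1)@(3, 3): e=[-18,18,48] → .
    (0,2)@(1, 5): e=[18,46,-16] → .
    (1,3)@(3, 7): e=[6,26,16] → X
    (2,3)@(5, 7): e=[-18,2,64] → .
    (1,4)@(3, 9): e=[18,30,0] → X  [on edge]
    (2,4)@(5, 9): e=[-6,6,48] → .
    (1,5)@(3, 11): e=[30,34,-16] → .
    (2,5)@(5, 11): e=[6,10,32] → X
    (3,5)@(7, 11): e=[-18,-14,80] → .
    (2,6)@(5, 13): e=[18,14,16] → X
    (3,6)@(7, 13): e=[-6,-10,64] → .
    (2,7)@(5, 15): e=[30,18,0] → X  [on edge]
    (3,10)@(7, 21): e=[42,6,0] → X  [on edge]
  covered (8 px):
    . . . . . . . .
    X . . . . . . .
    . . . . . . . .
    . X . . . . . .
    . X . . . . . .
    . . X . . . . .
    . . X . . . . .
    . . X . . . . .
    . . . . . . . .
    . . . X . . . .
    . . . X . . . .
    . . . . . . . .
T1:
  2·area = 4
  edge (9, 16)→(10, 16): d=(1,0) top-left  bias=+0
  edge (10, 16)→(7, 20): d=(-3,4) right/bottom  bias=-1
  edge (7, 20)→(9, 16): d=(2,-4) top-left  bias=+0
    (4,8)@(9, 17): e=[1,1,2] → X
    (5,8)@(11, 17): e=[1,-7,10] → .
    (4,9)@(9, 19): e=[3,-5,6] → .
  covered (1 px):
    . . . . . . . .
    . . . . . . . .
    . . . . . . . .
    . . . . . . . .
    . . . . . . . .
    . . . . . . . .
    . . . . . . . .
    . . . . . . . .
    . . . . X . . .
    . . . . . . . .
    . . . . . . . .
    . . . . . . . .
T2:
  2·area = 26  (B↔C swapped to make it positive)
  edge (2, 3)→(0, 0): d=(-2,-3) top-left  bias=+0
  edge (0, 0)→(10, 2): d=(10,2) right/bottom  bias=-1
  edge (10, 2)→(2, 3): d=(-8,1) right/bottom  bias=-1
    (0,0)@(1, 1): e=[1,8,17] → X
    (1,0)@(3, 1): e=[7,4,15] → X
    (2,0)@(5, 1): e=[13,0,13] → .  [on edge]
    (0,1)@(1, 3): e=[-3,28,1] → .
    (1,1)@(3, 3): e=[3,24,-1] → .
    (7,1)@(15, 3): e=[39,0,-13] → .  [on edge]
  covered (2 px):
    X X . . . . . .
    . . . . . . . .
    . . . . . . . .
    . . . . . . . .
    . . . . . . . .
    . . . . . . . .
    . . . . . . . .
    . . . . . . . .
    . . . . . . . .
    . . . . . . . .
    . . . . . . . .
    . . . . . . . .
T3:
  2·area = 32
  edge (0, 14)→(4, 0): d=(4,-14) top-left  bias=+0
  edge (4, 0)→(4, 8): d=(0,8) right/bottom  bias=-1
  edge (4, 8)→(0, 14): d=(-4,6) right/bottom  bias=-1
    (1,2)@(3, 5): e=[6,8,18] → X
    (2,2)@(5, 5): e=[34,-8,6] → .
    (1,3)@(3, 7): e=[14,8,10] → X
    (2,3)@(5, 7): e=[42,-8,-2] → .
    (1,4)@(3, 9): e=[22,8,2] → X
    (2,4)@(5, 9): e=[50,-8,-10] → .
    (0,5)@(1, 11): e=[2,24,6] → X
    (1,5)@(3, 11): e=[30,8,-6] → .
    (0,6)@(1, 13): e=[10,24,-2] → .
  covered (4 px):
    . . . . . . . .
    . . . . . . . .
    . X . . . . . .
    . X . . . . . .
    . X . . . . . .
    X . . . . . . .
    . . . . . . . .
    . . . . . . . .
    . . . . . . . .
    . . . . . . . .
    . . . . . . . .
    . . . . . . . .

Answer: [[1,2],[1,3],[1,4],[0,5]]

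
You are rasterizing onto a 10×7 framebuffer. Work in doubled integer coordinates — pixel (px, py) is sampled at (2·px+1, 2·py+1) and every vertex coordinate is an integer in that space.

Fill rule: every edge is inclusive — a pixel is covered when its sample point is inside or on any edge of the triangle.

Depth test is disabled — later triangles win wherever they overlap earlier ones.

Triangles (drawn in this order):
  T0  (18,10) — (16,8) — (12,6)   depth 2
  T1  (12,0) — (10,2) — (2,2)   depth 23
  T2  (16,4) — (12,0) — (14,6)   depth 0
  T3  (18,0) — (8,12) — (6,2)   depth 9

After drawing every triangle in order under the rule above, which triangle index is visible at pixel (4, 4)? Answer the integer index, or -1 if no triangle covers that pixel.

T0:
  2·area = 4  (B↔C swapped to make it positive)
  edge (18, 10)→(12, 6): d=(-6,-4) inclusive
  edge (12, 6)→(16, 8): d=(4,2) inclusive
  edge (16, 8)→(18, 10): d=(2,2) inclusive
    (4,0)@(9, 1): e=[18,-14,0] → ·  [on edge]
    (5,1)@(11, 3): e=[14,-10,0] → ·  [on edge]
    (6,2)@(13, 5): e=[10,-6,0] → ·  [on edge]
    (7,3)@(15, 7): e=[6,-2,0] → ·  [on edge]
    (8,4)@(17, 9): e=[2,2,0] → █  [on edge]
    (9,4)@(19, 9): e=[10,-2,-4] → ·
    (8,5)@(17, 11): e=[-10,10,4] → ·
    (9,5)@(19, 11): e=[-2,6,0] → ·  [on edge]
  covered (1 px):
    · · · · · · · · · ·
    · · · · · · · · · ·
    · · · · · · · · · ·
    · · · · · · · · · ·
    · · · · · · · · █ ·
    · · · · · · · · · ·
    · · · · · · · · · ·
T1:
  2·area = 16
  edge (12, 0)→(10, 2): d=(-2,2) inclusive
  edge (10, 2)→(2, 2): d=(-8,0) inclusive
  edge (2, 2)→(12, 0): d=(10,-2) inclusive
    (3,0)@(7, 1): e=[8,8,0] → █  [on edge]
    (4,0)@(9, 1): e=[4,8,4] → █
    (5,0)@(11, 1): e=[0,8,8] → █  [on edge]
    (6,0)@(13, 1): e=[-4,8,12] → ·
    (3,1)@(7, 3): e=[4,-8,20] → ·
    (4,1)@(9, 3): e=[0,-8,24] → ·  [on edge]
    (5,1)@(11, 3): e=[-4,-8,28] → ·
    (3,2)@(7, 5): e=[0,-24,40] → ·  [on edge]
    (2,3)@(5, 7): e=[0,-40,56] → ·  [on edge]
    (1,4)@(3, 9): e=[0,-56,72] → ·  [on edge]
    (0,5)@(1, 11): e=[0,-72,88] → ·  [on edge]
  covered (3 px):
    · · · █ █ █ · · · ·
    · · · · · · · · · ·
    · · · · · · · · · ·
    · · · · · · · · · ·
    · · · · · · · · · ·
    · · · · · · · · · ·
    · · · · · · · · · ·
T2:
  2·area = 16  (B↔C swapped to make it positive)
  edge (16, 4)→(14, 6): d=(-2,2) inclusive
  edge (14, 6)→(12, 0): d=(-2,-6) inclusive
  edge (12, 0)→(16, 4): d=(4,4) inclusive
    (6,0)@(13, 1): e=[12,4,0] → █  [on edge]
    (7,0)@(15, 1): e=[8,16,-8] → ·
    (9,0)@(19, 1): e=[0,40,-24] → ·  [on edge]
    (6,1)@(13, 3): e=[8,0,8] → █  [on edge]
    (7,1)@(15, 3): e=[4,12,0] → █  [on edge]
    (8,1)@(17, 3): e=[0,24,-8] → ·  [on edge]
    (6,2)@(13, 5): e=[4,-4,16] → ·
    (7,2)@(15, 5): e=[0,8,8] → █  [on edge]
    (8,2)@(17, 5): e=[-4,20,0] → ·  [on edge]
    (6,3)@(13, 7): e=[0,-8,24] → ·  [on edge]
    (7,3)@(15, 7): e=[-4,4,16] → ·
    (9,3)@(19, 7): e=[-12,28,0] → ·  [on edge]
    (5,4)@(11, 9): e=[0,-24,40] → ·  [on edge]
    (7,4)@(15, 9): e=[-8,0,24] → ·  [on edge]
    (4,5)@(9, 11): e=[0,-40,56] → ·  [on edge]
    (3,6)@(7, 13): e=[0,-56,72] → ·  [on edge]
  covered (4 px):
    · · · · · · █ · · ·
    · · · · · · █ █ · ·
    · · · · · · · █ · ·
    · · · · · · · · · ·
    · · · · · · · · · ·
    · · · · · · · · · ·
    · · · · · · · · · ·
T3:
  2·area = 124
  edge (18, 0)→(8, 12): d=(-10,12) inclusive
  edge (8, 12)→(6, 2): d=(-2,-10) inclusive
  edge (6, 2)→(18, 0): d=(12,-2) inclusive
    (6,0)@(13, 1): e=[50,72,2] → █
    (7,0)@(15, 1): e=[26,92,6] → █
    (8,0)@(17, 1): e=[2,112,10] → █
    (9,0)@(19, 1): e=[-22,132,14] → ·
    (3,1)@(7, 3): e=[102,8,14] → █
    (4,1)@(9, 3): e=[78,28,18] → █
    (5,1)@(11, 3): e=[54,48,22] → █
    (8,1)@(17, 3): e=[-18,108,34] → ·
    (3,2)@(7, 5): e=[82,4,38] → █
    (7,2)@(15, 5): e=[-14,84,54] → ·
    (3,3)@(7, 7): e=[62,0,62] → █  [on edge]
    (6,3)@(13, 7): e=[-10,60,74] → ·
  covered (16 px):
    · · · · · · █ █ █ ·
    · · · █ █ █ █ █ · ·
    · · · █ █ █ █ · · ·
    · · · █ █ █ · · · ·
    · · · · █ · · · · ·
    · · · · · · · · · ·
    · · · · · · · · · ·

Z-buffer (winner per pixel, '.' = empty):
  . . . 1 1 1 3 3 3 .
  . . . 3 3 3 3 3 . .
  . . . 3 3 3 3 2 . .
  . . . 3 3 3 . . . .
  . . . . 3 . . . 0 .
  . . . . . . . . . .
  . . . . . . . . . .

Answer: 3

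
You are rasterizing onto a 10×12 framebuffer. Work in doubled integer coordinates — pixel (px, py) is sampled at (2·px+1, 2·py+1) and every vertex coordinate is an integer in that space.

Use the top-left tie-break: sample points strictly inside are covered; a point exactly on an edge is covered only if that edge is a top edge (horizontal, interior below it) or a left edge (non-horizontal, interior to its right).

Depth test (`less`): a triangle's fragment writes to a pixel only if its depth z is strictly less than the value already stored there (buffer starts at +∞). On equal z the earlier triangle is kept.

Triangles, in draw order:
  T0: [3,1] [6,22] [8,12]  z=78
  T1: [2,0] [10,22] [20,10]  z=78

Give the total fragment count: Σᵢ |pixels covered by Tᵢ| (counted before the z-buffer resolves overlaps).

T0:
  2·area = 72  (B↔C swapped to make it positive)
  edge (3, 1)→(8, 12): d=(5,11) right/bottom  bias=-1
  edge (8, 12)→(6, 22): d=(-2,10) right/bottom  bias=-1
  edge (6, 22)→(3, 1): d=(-3,-21) top-left  bias=+0
    (1,0)@(3, 1): e=[0,72,0] → ·  [on edge]
    (2,3)@(5, 7): e=[8,40,24] → #
    (3,3)@(7, 7): e=[-14,20,66] → ·
    (4,3)@(9, 7): e=[-36,0,108] → ·  [on edge]
    (2,4)@(5, 9): e=[18,36,18] → #
    (3,4)@(7, 9): e=[-4,16,60] → ·
    (2,5)@(5, 11): e=[28,32,12] → #
    (3,5)@(7, 11): e=[6,12,54] → #
    (4,5)@(9, 11): e=[-16,-8,96] → ·
    (2,6)@(5, 13): e=[38,28,6] → #
    (4,6)@(9, 13): e=[-6,-12,90] → ·
    (2,7)@(5, 15): e=[48,24,0] → #  [on edge]
    (3,8)@(7, 17): e=[36,0,36] → ·  [on edge]
    (6,11)@(13, 23): e=[0,-72,144] → ·  [on edge]
  covered (8 px):
    · · · · · · · · · ·
    · · · · · · · · · ·
    · · · · · · · · · ·
    · · # · · · · · · ·
    · · # · · · · · · ·
    · · # # · · · · · ·
    · · # # · · · · · ·
    · · # # · · · · · ·
    · · · · · · · · · ·
    · · · · · · · · · ·
    · · · · · · · · · ·
    · · · · · · · · · ·
T1:
  2·area = 316  (B↔C swapped to make it positive)
  edge (2, 0)→(20, 10): d=(18,10) right/bottom  bias=-1
  edge (20, 10)→(10, 22): d=(-10,12) right/bottom  bias=-1
  edge (10, 22)→(2, 0): d=(-8,-22) top-left  bias=+0
    (1,0)@(3, 1): e=[8,294,14] → #
    (2,0)@(5, 1): e=[-12,270,58] → ·
    (1,1)@(3, 3): e=[44,274,-2] → ·
    (2,1)@(5, 3): e=[24,250,42] → #
    (3,1)@(7, 3): e=[4,226,86] → #
    (4,1)@(9, 3): e=[-16,202,130] → ·
    (2,2)@(5, 5): e=[60,230,26] → #
    (4,2)@(9, 5): e=[20,182,114] → #
    (5,2)@(11, 5): e=[0,158,158] → ·  [on edge]
    (2,3)@(5, 7): e=[96,210,10] → #
    (5,3)@(11, 7): e=[36,138,142] → #
    (6,3)@(13, 7): e=[16,114,186] → #
  covered (39 px):
    · # · · · · · · · ·
    · · # # · · · · · ·
    · · # # # · · · · ·
    · · # # # # # · · ·
    · · · # # # # # # ·
    · · · # # # # # # #
    · · · # # # # # # ·
    · · · · # # # # · ·
    · · · · # # # · · ·
    · · · · # # · · · ·
    · · · · · · · · · ·
    · · · · · · · · · ·

Result: 47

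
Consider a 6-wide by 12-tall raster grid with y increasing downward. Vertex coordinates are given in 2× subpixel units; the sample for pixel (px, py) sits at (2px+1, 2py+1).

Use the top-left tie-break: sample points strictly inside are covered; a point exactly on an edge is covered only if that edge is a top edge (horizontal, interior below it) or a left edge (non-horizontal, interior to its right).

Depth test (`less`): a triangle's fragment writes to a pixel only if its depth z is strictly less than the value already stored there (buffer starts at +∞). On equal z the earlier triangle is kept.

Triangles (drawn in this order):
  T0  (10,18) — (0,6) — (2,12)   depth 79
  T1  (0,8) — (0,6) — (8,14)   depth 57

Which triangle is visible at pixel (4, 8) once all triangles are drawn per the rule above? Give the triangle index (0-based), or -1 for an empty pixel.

T0:
  2·area = 36  (B↔C swapped to make it positive)
  edge (10, 18)→(2, 12): d=(-8,-6) top-left  bias=+0
  edge (2, 12)→(0, 6): d=(-2,-6) top-left  bias=+0
  edge (0, 6)→(10, 18): d=(10,12) right/bottom  bias=-1
    (0,4)@(1, 9): e=[18,0,18] → █  [on edge]
    (1,4)@(3, 9): e=[30,12,-6] → ·
    (0,5)@(1, 11): e=[2,-4,38] → ·
    (1,5)@(3, 11): e=[14,8,14] → █
    (2,5)@(5, 11): e=[26,20,-10] → ·
    (1,6)@(3, 13): e=[-2,4,34] → ·
    (2,6)@(5, 13): e=[10,16,10] → █
    (3,6)@(7, 13): e=[22,28,-14] → ·
    (1,7)@(3, 15): e=[-18,0,54] → ·  [on edge]
    (2,7)@(5, 15): e=[-6,12,30] → ·
    (3,7)@(7, 15): e=[6,24,6] → █
    (4,7)@(9, 15): e=[18,36,-18] → ·
    (2,10)@(5, 21): e=[-54,0,90] → ·  [on edge]
  covered (5 px):
    · · · · · ·
    · · · · · ·
    · · · · · ·
    · · · · · ·
    █ · · · · ·
    · █ · · · ·
    · · █ · · ·
    · · · █ · ·
    · · · · █ ·
    · · · · · ·
    · · · · · ·
    · · · · · ·
T1:
  2·area = 16
  edge (0, 8)→(0, 6): d=(0,-2) top-left  bias=+0
  edge (0, 6)→(8, 14): d=(8,8) right/bottom  bias=-1
  edge (8, 14)→(0, 8): d=(-8,-6) top-left  bias=+0
    (0,3)@(1, 7): e=[2,0,14] → ·  [on edge]
    (1,4)@(3, 9): e=[6,0,10] → ·  [on edge]
    (2,5)@(5, 11): e=[10,0,6] → ·  [on edge]
    (3,6)@(7, 13): e=[14,0,2] → ·  [on edge]
    (4,7)@(9, 15): e=[18,0,-2] → ·  [on edge]
    (5,8)@(11, 17): e=[22,0,-6] → ·  [on edge]
  covered (0 px):
    · · · · · ·
    · · · · · ·
    · · · · · ·
    · · · · · ·
    · · · · · ·
    · · · · · ·
    · · · · · ·
    · · · · · ·
    · · · · · ·
    · · · · · ·
    · · · · · ·
    · · · · · ·

Z-buffer (winner per pixel, '.' = empty):
  . . . . . .
  . . . . . .
  . . . . . .
  . . . . . .
  0 . . . . .
  . 0 . . . .
  . . 0 . . .
  . . . 0 . .
  . . . . 0 .
  . . . . . .
  . . . . . .
  . . . . . .

Answer: 0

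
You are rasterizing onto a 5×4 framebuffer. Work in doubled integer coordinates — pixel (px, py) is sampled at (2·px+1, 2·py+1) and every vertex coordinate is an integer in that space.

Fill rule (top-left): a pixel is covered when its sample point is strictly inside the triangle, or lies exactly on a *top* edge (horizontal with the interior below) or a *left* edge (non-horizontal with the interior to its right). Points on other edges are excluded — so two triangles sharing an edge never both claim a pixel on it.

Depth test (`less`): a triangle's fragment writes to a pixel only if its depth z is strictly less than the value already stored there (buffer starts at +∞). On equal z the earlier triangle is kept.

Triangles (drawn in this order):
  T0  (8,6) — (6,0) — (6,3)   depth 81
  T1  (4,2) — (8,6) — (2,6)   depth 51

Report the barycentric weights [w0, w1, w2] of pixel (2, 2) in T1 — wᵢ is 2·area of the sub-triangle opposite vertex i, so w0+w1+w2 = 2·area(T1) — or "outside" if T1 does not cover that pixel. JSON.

T0:
  2·area = 6  (B↔C swapped to make it positive)
  edge (8, 6)→(6, 3): d=(-2,-3) top-left  bias=+0
  edge (6, 3)→(6, 0): d=(0,-3) top-left  bias=+0
  edge (6, 0)→(8, 6): d=(2,6) right/bottom  bias=-1
    (3,1)@(7, 3): e=[3,3,0] → ·  [on edge]
  covered (0 px):
    · · · · ·
    · · · · ·
    · · · · ·
    · · · · ·
T1:
  2·area = 24
  edge (4, 2)→(8, 6): d=(4,4) right/bottom  bias=-1
  edge (8, 6)→(2, 6): d=(-6,0) right/bottom  bias=-1
  edge (2, 6)→(4, 2): d=(2,-4) top-left  bias=+0
    (1,0)@(3, 1): e=[0,30,-6] → ·  [on edge]
    (2,1)@(5, 3): e=[0,18,6] → ·  [on edge]
    (1,2)@(3, 5): e=[16,6,2] → #
    (2,2)@(5, 5): e=[8,6,10] → #
    (3,2)@(7, 5): e=[0,6,18] → ·  [on edge]
    (1,3)@(3, 7): e=[24,-6,6] → ·
    (2,3)@(5, 7): e=[16,-6,14] → ·
    (4,3)@(9, 7): e=[0,-6,30] → ·  [on edge]
  covered (2 px):
    · · · · ·
    · · · · ·
    · # # · ·
    · · · · ·

Result: [6,10,8]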